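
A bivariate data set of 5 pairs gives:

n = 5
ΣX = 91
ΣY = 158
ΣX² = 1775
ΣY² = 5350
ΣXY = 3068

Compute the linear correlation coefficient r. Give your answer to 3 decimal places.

r = (nΣXY − ΣXΣY) / √[(nΣX² − (ΣX)²)(nΣY² − (ΣY)²)]
Numerator: 5×3068 − 91×158 = 962
Denominator: √[(8875 − 8281)(26750 − 24964)] = √[594 × 1786] = 1029.9922
r = 962 / 1029.9922 ≈ 0.934

0.934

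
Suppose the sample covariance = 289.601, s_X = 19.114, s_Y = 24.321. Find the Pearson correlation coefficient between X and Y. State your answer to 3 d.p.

r = Cov(X,Y) / (s_X · s_Y) = 289.601 / (19.114 × 24.321)
  = 289.601 / 464.8716 ≈ 0.623

0.623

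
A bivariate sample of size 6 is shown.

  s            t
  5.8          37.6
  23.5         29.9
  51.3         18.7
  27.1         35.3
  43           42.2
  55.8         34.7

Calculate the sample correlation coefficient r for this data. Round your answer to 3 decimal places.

n = 6, Σs = 206.5, Σt = 198.4, Σs² = 8914.63, Σt² = 6888.48, Σst = 6587.53
nΣst − ΣsΣt = 39525.18 − 40969.6 = -1444.42
nΣs² − (Σs)² = 53487.78 − 42642.25 = 10845.53; nΣt² − (Σt)² = 41330.88 − 39362.56 = 1968.32
r = -1444.42 / √(10845.53 × 1968.32) = -1444.42 / 4620.3326 ≈ -0.313

-0.313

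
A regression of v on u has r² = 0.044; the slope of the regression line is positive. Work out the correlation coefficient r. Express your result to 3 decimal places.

|r| = √0.044 = 0.210
The association is positive, so r = 0.210.

0.210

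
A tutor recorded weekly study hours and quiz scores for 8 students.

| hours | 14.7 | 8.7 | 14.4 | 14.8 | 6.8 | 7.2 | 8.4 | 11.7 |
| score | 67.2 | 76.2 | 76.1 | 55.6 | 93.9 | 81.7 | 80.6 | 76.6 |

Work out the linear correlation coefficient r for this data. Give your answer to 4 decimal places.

-0.8090

n = 8, Σx = 86.7, Σy = 607.9, Σx² = 1023.71, Σy² = 47060.87, Σxy = 6369.52
nΣxy − ΣxΣy = 50956.16 − 52704.93 = -1748.77
nΣx² − (Σx)² = 8189.68 − 7516.89 = 672.79; nΣy² − (Σy)² = 376486.96 − 369542.41 = 6944.55
r = -1748.77 / √(672.79 × 6944.55) = -1748.77 / 2161.5327 ≈ -0.8090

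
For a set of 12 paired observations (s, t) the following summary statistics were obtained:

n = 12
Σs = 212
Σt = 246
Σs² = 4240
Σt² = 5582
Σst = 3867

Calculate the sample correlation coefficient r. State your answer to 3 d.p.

-0.928

r = (nΣst − ΣsΣt) / √[(nΣs² − (Σs)²)(nΣt² − (Σt)²)]
Numerator: 12×3867 − 212×246 = -5748
Denominator: √[(50880 − 44944)(66984 − 60516)] = √[5936 × 6468] = 6196.2931
r = -5748 / 6196.2931 ≈ -0.928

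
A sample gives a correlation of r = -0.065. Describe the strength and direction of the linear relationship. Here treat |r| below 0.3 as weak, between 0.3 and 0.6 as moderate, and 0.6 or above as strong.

weak negative

r = -0.065 < 0 so the relationship is negative.
|r| = 0.065, which falls in the weak range.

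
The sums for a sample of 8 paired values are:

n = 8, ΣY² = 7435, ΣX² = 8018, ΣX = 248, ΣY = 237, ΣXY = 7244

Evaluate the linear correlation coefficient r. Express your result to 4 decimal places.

r = (nΣXY − ΣXΣY) / √[(nΣX² − (ΣX)²)(nΣY² − (ΣY)²)]
Numerator: 8×7244 − 248×237 = -824
Denominator: √[(64144 − 61504)(59480 − 56169)] = √[2640 × 3311] = 2956.5250
r = -824 / 2956.5250 ≈ -0.2787

-0.2787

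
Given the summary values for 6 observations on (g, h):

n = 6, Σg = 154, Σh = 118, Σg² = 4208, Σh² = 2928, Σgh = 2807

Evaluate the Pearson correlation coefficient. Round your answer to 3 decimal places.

-0.563

r = (nΣgh − ΣgΣh) / √[(nΣg² − (Σg)²)(nΣh² − (Σh)²)]
Numerator: 6×2807 − 154×118 = -1330
Denominator: √[(25248 − 23716)(17568 − 13924)] = √[1532 × 3644] = 2362.7543
r = -1330 / 2362.7543 ≈ -0.563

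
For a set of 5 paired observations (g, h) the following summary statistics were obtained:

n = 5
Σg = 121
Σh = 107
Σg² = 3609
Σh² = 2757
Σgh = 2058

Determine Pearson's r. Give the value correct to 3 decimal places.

-0.942

r = (nΣgh − ΣgΣh) / √[(nΣg² − (Σg)²)(nΣh² − (Σh)²)]
Numerator: 5×2058 − 121×107 = -2657
Denominator: √[(18045 − 14641)(13785 − 11449)] = √[3404 × 2336] = 2819.8837
r = -2657 / 2819.8837 ≈ -0.942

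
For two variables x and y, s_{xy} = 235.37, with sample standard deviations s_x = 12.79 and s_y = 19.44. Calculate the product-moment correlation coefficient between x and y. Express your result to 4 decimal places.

0.9466

r = Cov(x,y) / (s_x · s_y) = 235.37 / (12.79 × 19.44)
  = 235.37 / 248.6376 ≈ 0.9466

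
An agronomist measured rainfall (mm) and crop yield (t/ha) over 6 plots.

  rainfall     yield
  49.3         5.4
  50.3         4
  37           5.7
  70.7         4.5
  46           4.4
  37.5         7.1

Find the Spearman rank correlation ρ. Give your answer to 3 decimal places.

-0.657

Rank rainfall: 4, 5, 1, 6, 3, 2
Rank yield: 4, 1, 5, 3, 2, 6
d = rank(rainfall) − rank(yield): 0, 4, -4, 3, 1, -4; Σd² = 58
ρ = 1 − 6Σd² / [n(n²−1)] = 1 − 6×58 / (6×35) = 1 − 348/210 ≈ -0.657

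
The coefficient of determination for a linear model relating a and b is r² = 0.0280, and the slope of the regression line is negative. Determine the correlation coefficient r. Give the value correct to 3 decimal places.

-0.167

|r| = √0.0280 = 0.167
The association is negative, so r = −0.167.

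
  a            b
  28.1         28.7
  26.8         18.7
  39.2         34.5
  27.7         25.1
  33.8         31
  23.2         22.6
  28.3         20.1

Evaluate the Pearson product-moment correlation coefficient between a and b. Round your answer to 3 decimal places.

0.814

n = 7, Σa = 207.1, Σb = 180.7, Σa² = 6293.35, Σb² = 4869.41, Σab = 5496.25
nΣab − ΣaΣb = 38473.75 − 37422.97 = 1050.78
nΣa² − (Σa)² = 44053.45 − 42890.41 = 1163.04; nΣb² − (Σb)² = 34085.87 − 32652.49 = 1433.38
r = 1050.78 / √(1163.04 × 1433.38) = 1050.78 / 1291.1539 ≈ 0.814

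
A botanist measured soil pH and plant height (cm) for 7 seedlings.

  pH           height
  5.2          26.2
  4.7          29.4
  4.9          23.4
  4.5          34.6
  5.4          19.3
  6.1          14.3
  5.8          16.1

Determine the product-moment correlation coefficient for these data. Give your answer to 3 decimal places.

-0.946

n = 7, Σx = 36.6, Σy = 163.3, Σx² = 193.4, Σy² = 4131.71, Σxy = 829.61
nΣxy − ΣxΣy = 5807.27 − 5976.78 = -169.51
nΣx² − (Σx)² = 1353.8 − 1339.56 = 14.24; nΣy² − (Σy)² = 28921.97 − 26666.89 = 2255.08
r = -169.51 / √(14.24 × 2255.08) = -169.51 / 179.1992 ≈ -0.946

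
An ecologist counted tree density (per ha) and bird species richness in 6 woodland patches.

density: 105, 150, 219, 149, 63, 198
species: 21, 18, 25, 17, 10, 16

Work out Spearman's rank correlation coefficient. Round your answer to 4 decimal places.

Rank density: 2, 4, 6, 3, 1, 5
Rank species: 5, 4, 6, 3, 1, 2
d = rank(density) − rank(species): -3, 0, 0, 0, 0, 3; Σd² = 18
ρ = 1 − 6Σd² / [n(n²−1)] = 1 − 6×18 / (6×35) = 1 − 108/210 ≈ 0.4857

0.4857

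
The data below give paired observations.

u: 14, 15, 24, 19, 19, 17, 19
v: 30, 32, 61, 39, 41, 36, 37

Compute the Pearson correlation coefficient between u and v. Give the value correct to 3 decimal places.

n = 7, Σu = 127, Σv = 276, Σu² = 2369, Σv² = 11512, Σuv = 5199
nΣuv − ΣuΣv = 36393 − 35052 = 1341
nΣu² − (Σu)² = 16583 − 16129 = 454; nΣv² − (Σv)² = 80584 − 76176 = 4408
r = 1341 / √(454 × 4408) = 1341 / 1414.6491 ≈ 0.948

0.948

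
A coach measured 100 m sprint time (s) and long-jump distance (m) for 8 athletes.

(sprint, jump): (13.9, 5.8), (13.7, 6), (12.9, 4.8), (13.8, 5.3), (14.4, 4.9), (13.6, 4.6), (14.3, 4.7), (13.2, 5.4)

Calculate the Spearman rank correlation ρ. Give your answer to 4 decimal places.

Rank sprint: 6, 4, 1, 5, 8, 3, 7, 2
Rank jump: 7, 8, 3, 5, 4, 1, 2, 6
d = rank(sprint) − rank(jump): -1, -4, -2, 0, 4, 2, 5, -4; Σd² = 82
ρ = 1 − 6Σd² / [n(n²−1)] = 1 − 6×82 / (8×63) = 1 − 492/504 ≈ 0.0238

0.0238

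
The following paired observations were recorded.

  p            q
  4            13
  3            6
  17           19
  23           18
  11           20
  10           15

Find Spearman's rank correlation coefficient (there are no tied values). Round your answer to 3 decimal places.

0.771

Rank p: 2, 1, 5, 6, 4, 3
Rank q: 2, 1, 5, 4, 6, 3
d = rank(p) − rank(q): 0, 0, 0, 2, -2, 0; Σd² = 8
ρ = 1 − 6Σd² / [n(n²−1)] = 1 − 6×8 / (6×35) = 1 − 48/210 ≈ 0.771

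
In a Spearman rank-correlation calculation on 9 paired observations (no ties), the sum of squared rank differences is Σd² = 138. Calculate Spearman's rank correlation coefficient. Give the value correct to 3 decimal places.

-0.150

ρ = 1 − 6Σd² / [n(n²−1)] = 1 − 6×138 / (9×80)
  = 1 − 828/720 = 1 − 1.1500 ≈ -0.150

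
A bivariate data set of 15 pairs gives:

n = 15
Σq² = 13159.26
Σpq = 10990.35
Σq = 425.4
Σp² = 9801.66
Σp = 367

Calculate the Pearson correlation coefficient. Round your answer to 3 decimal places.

r = (nΣpq − ΣpΣq) / √[(nΣp² − (Σp)²)(nΣq² − (Σq)²)]
Numerator: 15×10990.35 − 367×425.4 = 8733.45
Denominator: √[(147024.9 − 134689)(197388.9 − 180965.16)] = √[12335.9 × 16423.74] = 14233.8194
r = 8733.45 / 14233.8194 ≈ 0.614

0.614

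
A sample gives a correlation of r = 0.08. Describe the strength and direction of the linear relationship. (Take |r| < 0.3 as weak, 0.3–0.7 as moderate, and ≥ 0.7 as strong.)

weak positive

r = 0.08 > 0 so the relationship is positive.
|r| = 0.08, which falls in the weak range.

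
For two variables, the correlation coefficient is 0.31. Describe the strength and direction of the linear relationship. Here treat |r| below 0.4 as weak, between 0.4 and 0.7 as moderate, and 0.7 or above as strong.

r = 0.31 > 0 so the relationship is positive.
|r| = 0.31, which falls in the weak range.

weak positive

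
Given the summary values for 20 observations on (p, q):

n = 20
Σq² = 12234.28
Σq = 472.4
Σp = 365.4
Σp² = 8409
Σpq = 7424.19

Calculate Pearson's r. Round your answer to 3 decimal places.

r = (nΣpq − ΣpΣq) / √[(nΣp² − (Σp)²)(nΣq² − (Σq)²)]
Numerator: 20×7424.19 − 365.4×472.4 = -24131.16
Denominator: √[(168180 − 133517.16)(244685.6 − 223161.76)] = √[34662.84 × 21523.84] = 27314.4178
r = -24131.16 / 27314.4178 ≈ -0.883

-0.883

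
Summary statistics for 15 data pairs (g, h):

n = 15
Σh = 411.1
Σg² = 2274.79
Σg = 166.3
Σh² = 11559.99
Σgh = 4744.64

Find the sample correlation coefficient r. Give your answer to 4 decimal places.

r = (nΣgh − ΣgΣh) / √[(nΣg² − (Σg)²)(nΣh² − (Σh)²)]
Numerator: 15×4744.64 − 166.3×411.1 = 2803.67
Denominator: √[(34121.85 − 27655.69)(173399.85 − 169003.21)] = √[6466.16 × 4396.64] = 5331.9206
r = 2803.67 / 5331.9206 ≈ 0.5258

0.5258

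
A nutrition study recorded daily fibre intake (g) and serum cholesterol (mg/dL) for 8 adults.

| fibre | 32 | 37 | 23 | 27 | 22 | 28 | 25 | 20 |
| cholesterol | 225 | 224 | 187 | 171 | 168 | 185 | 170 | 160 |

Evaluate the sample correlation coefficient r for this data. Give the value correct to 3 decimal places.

0.885

n = 8, Σx = 214, Σy = 1490, Σx² = 5944, Σy² = 281960, Σxy = 40732
nΣxy − ΣxΣy = 325856 − 318860 = 6996
nΣx² − (Σx)² = 47552 − 45796 = 1756; nΣy² − (Σy)² = 2255680 − 2220100 = 35580
r = 6996 / √(1756 × 35580) = 6996 / 7904.3330 ≈ 0.885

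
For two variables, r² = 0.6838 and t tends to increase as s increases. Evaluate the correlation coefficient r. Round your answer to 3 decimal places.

0.827

|r| = √0.6838 = 0.827
The association is positive, so r = 0.827.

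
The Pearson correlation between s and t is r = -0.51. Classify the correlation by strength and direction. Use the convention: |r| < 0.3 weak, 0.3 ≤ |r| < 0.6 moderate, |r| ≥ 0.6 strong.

moderate negative

r = -0.51 < 0 so the relationship is negative.
|r| = 0.51, which falls in the moderate range.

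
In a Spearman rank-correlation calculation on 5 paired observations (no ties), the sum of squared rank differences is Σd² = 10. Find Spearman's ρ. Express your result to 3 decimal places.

0.500

ρ = 1 − 6Σd² / [n(n²−1)] = 1 − 6×10 / (5×24)
  = 1 − 60/120 = 1 − 0.5000 ≈ 0.500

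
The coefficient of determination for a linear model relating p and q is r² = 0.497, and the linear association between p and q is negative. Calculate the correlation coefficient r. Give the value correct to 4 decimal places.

|r| = √0.497 = 0.7050
The association is negative, so r = −0.7050.

-0.7050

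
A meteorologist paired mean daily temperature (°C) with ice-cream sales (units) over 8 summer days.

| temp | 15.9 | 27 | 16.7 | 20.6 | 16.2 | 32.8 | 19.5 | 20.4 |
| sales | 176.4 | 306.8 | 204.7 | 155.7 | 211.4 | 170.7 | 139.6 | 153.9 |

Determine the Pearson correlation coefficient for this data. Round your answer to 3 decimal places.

0.221

n = 8, Σx = 169.1, Σy = 1519.2, Σx² = 3819.75, Σy² = 308389.6, Σxy = 32599.67
nΣxy − ΣxΣy = 260797.36 − 256896.72 = 3900.64
nΣx² − (Σx)² = 30558 − 28594.81 = 1963.19; nΣy² − (Σy)² = 2467116.8 − 2307968.64 = 159148.16
r = 3900.64 / √(1963.19 × 159148.16) = 3900.64 / 17675.9180 ≈ 0.221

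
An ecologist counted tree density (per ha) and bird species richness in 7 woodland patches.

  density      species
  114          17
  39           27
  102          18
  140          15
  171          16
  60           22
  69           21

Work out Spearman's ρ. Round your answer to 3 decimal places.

Rank density: 5, 1, 4, 6, 7, 2, 3
Rank species: 3, 7, 4, 1, 2, 6, 5
d = rank(density) − rank(species): 2, -6, 0, 5, 5, -4, -2; Σd² = 110
ρ = 1 − 6Σd² / [n(n²−1)] = 1 − 6×110 / (7×48) = 1 − 660/336 ≈ -0.964

-0.964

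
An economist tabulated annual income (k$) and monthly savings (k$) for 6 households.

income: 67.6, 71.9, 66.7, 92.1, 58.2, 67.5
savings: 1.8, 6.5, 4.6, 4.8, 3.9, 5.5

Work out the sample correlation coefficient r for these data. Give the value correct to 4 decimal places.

0.2315

n = 6, Σx = 424, Σy = 27.1, Σx² = 30614.16, Σy² = 135.15, Σxy = 1936.16
nΣxy − ΣxΣy = 11616.96 − 11490.4 = 126.56
nΣx² − (Σx)² = 183684.96 − 179776 = 3908.96; nΣy² − (Σy)² = 810.9 − 734.41 = 76.49
r = 126.56 / √(3908.96 × 76.49) = 126.56 / 546.8056 ≈ 0.2315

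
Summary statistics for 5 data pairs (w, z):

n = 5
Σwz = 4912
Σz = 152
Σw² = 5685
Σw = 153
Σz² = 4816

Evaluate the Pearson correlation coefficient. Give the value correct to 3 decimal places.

r = (nΣwz − ΣwΣz) / √[(nΣw² − (Σw)²)(nΣz² − (Σz)²)]
Numerator: 5×4912 − 153×152 = 1304
Denominator: √[(28425 − 23409)(24080 − 23104)] = √[5016 × 976] = 2212.6039
r = 1304 / 2212.6039 ≈ 0.589

0.589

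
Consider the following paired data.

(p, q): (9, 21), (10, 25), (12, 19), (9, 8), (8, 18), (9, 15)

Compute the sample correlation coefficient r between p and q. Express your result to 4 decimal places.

n = 6, Σp = 57, Σq = 106, Σp² = 551, Σq² = 2040, Σpq = 1018
nΣpq − ΣpΣq = 6108 − 6042 = 66
nΣp² − (Σp)² = 3306 − 3249 = 57; nΣq² − (Σq)² = 12240 − 11236 = 1004
r = 66 / √(57 × 1004) = 66 / 239.2237 ≈ 0.2759

0.2759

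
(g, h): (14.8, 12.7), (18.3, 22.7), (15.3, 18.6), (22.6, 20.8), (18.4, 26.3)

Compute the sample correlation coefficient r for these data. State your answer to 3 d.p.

n = 5, Σg = 89.4, Σh = 101.1, Σg² = 1637.34, Σh² = 2146.87, Σgh = 1841.95
nΣgh − ΣgΣh = 9209.75 − 9038.34 = 171.41
nΣg² − (Σg)² = 8186.7 − 7992.36 = 194.34; nΣh² − (Σh)² = 10734.35 − 10221.21 = 513.14
r = 171.41 / √(194.34 × 513.14) = 171.41 / 315.7905 ≈ 0.543

0.543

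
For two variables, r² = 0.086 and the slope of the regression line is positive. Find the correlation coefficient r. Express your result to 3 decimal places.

0.293

|r| = √0.086 = 0.293
The association is positive, so r = 0.293.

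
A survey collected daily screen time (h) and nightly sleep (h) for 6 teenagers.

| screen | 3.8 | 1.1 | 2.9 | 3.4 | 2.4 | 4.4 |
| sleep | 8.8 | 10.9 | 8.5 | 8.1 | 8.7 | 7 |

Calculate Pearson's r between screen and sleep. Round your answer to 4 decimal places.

-0.9049

n = 6, Σx = 18, Σy = 52, Σx² = 60.74, Σy² = 458.8, Σxy = 149.3
nΣxy − ΣxΣy = 895.8 − 936 = -40.2
nΣx² − (Σx)² = 364.44 − 324 = 40.44; nΣy² − (Σy)² = 2752.8 − 2704 = 48.8
r = -40.2 / √(40.44 × 48.8) = -40.2 / 44.4238 ≈ -0.9049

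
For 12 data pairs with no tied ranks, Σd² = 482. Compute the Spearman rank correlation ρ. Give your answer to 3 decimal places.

-0.685

ρ = 1 − 6Σd² / [n(n²−1)] = 1 − 6×482 / (12×143)
  = 1 − 2892/1716 = 1 − 1.6853 ≈ -0.685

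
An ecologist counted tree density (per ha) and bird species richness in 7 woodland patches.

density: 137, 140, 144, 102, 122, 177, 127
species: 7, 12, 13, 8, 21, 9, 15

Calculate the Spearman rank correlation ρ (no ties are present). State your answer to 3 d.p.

Rank density: 4, 5, 6, 1, 2, 7, 3
Rank species: 1, 4, 5, 2, 7, 3, 6
d = rank(density) − rank(species): 3, 1, 1, -1, -5, 4, -3; Σd² = 62
ρ = 1 − 6Σd² / [n(n²−1)] = 1 − 6×62 / (7×48) = 1 − 372/336 ≈ -0.107

-0.107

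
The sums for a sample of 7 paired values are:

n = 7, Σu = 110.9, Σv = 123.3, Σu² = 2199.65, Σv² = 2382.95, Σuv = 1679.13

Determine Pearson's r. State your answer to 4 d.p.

-0.8973

r = (nΣuv − ΣuΣv) / √[(nΣu² − (Σu)²)(nΣv² − (Σv)²)]
Numerator: 7×1679.13 − 110.9×123.3 = -1920.06
Denominator: √[(15397.55 − 12298.81)(16680.65 − 15202.89)] = √[3098.74 × 1477.76] = 2139.9051
r = -1920.06 / 2139.9051 ≈ -0.8973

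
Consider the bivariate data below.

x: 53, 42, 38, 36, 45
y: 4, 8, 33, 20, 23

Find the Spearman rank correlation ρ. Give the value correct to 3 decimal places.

Rank x: 5, 3, 2, 1, 4
Rank y: 1, 2, 5, 3, 4
d = rank(x) − rank(y): 4, 1, -3, -2, 0; Σd² = 30
ρ = 1 − 6Σd² / [n(n²−1)] = 1 − 6×30 / (5×24) = 1 − 180/120 ≈ -0.500

-0.500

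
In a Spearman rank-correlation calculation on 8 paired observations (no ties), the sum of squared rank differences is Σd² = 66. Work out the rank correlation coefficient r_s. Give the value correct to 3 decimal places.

ρ = 1 − 6Σd² / [n(n²−1)] = 1 − 6×66 / (8×63)
  = 1 − 396/504 = 1 − 0.7857 ≈ 0.214

0.214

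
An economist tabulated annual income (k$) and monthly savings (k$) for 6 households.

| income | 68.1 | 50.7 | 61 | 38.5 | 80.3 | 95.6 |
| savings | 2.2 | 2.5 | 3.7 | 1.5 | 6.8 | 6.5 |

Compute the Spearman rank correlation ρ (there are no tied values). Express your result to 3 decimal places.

Rank income: 4, 2, 3, 1, 5, 6
Rank savings: 2, 3, 4, 1, 6, 5
d = rank(income) − rank(savings): 2, -1, -1, 0, -1, 1; Σd² = 8
ρ = 1 − 6Σd² / [n(n²−1)] = 1 − 6×8 / (6×35) = 1 − 48/210 ≈ 0.771

0.771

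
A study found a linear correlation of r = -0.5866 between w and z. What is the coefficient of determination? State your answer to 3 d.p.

r² = (-0.5866)² = 0.344

0.344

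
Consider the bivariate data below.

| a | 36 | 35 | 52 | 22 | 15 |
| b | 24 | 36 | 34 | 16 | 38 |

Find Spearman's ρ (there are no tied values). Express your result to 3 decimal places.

-0.300

Rank a: 4, 3, 5, 2, 1
Rank b: 2, 4, 3, 1, 5
d = rank(a) − rank(b): 2, -1, 2, 1, -4; Σd² = 26
ρ = 1 − 6Σd² / [n(n²−1)] = 1 − 6×26 / (5×24) = 1 − 156/120 ≈ -0.300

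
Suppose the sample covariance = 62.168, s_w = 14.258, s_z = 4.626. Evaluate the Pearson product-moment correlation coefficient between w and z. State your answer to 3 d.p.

r = Cov(w,z) / (s_w · s_z) = 62.168 / (14.258 × 4.626)
  = 62.168 / 65.9575 ≈ 0.943

0.943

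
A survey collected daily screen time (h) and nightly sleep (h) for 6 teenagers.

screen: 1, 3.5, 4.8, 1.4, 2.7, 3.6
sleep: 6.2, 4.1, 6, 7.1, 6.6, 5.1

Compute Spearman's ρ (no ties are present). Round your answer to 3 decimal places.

-0.600

Rank screen: 1, 4, 6, 2, 3, 5
Rank sleep: 4, 1, 3, 6, 5, 2
d = rank(screen) − rank(sleep): -3, 3, 3, -4, -2, 3; Σd² = 56
ρ = 1 − 6Σd² / [n(n²−1)] = 1 − 6×56 / (6×35) = 1 − 336/210 ≈ -0.600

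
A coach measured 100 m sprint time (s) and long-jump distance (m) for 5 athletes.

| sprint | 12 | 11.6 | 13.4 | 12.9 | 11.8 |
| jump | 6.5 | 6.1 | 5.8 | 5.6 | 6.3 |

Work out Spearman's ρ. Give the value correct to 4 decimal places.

Rank sprint: 3, 1, 5, 4, 2
Rank jump: 5, 3, 2, 1, 4
d = rank(sprint) − rank(jump): -2, -2, 3, 3, -2; Σd² = 30
ρ = 1 − 6Σd² / [n(n²−1)] = 1 − 6×30 / (5×24) = 1 − 180/120 ≈ -0.5000

-0.5000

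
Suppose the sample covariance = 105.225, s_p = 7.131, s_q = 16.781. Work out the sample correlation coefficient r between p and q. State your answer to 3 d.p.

0.879

r = Cov(p,q) / (s_p · s_q) = 105.225 / (7.131 × 16.781)
  = 105.225 / 119.6653 ≈ 0.879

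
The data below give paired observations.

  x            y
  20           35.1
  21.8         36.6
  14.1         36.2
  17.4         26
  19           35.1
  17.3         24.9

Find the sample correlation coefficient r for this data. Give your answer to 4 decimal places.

0.2600

n = 6, Σx = 109.6, Σy = 193.9, Σx² = 2037.1, Σy² = 6410.03, Σxy = 3560.37
nΣxy − ΣxΣy = 21362.22 − 21251.44 = 110.78
nΣx² − (Σx)² = 12222.6 − 12012.16 = 210.44; nΣy² − (Σy)² = 38460.18 − 37597.21 = 862.97
r = 110.78 / √(210.44 × 862.97) = 110.78 / 426.1495 ≈ 0.2600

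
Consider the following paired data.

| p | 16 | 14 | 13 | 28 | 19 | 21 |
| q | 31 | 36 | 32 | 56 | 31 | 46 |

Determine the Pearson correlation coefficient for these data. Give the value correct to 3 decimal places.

0.871

n = 6, Σp = 111, Σq = 232, Σp² = 2207, Σq² = 9494, Σpq = 4539
nΣpq − ΣpΣq = 27234 − 25752 = 1482
nΣp² − (Σp)² = 13242 − 12321 = 921; nΣq² − (Σq)² = 56964 − 53824 = 3140
r = 1482 / √(921 × 3140) = 1482 / 1700.5705 ≈ 0.871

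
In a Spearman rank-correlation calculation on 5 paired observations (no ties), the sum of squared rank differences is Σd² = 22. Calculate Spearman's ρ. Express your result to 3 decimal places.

-0.100

ρ = 1 − 6Σd² / [n(n²−1)] = 1 − 6×22 / (5×24)
  = 1 − 132/120 = 1 − 1.1000 ≈ -0.100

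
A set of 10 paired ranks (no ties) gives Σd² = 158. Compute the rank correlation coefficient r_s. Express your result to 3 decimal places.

ρ = 1 − 6Σd² / [n(n²−1)] = 1 − 6×158 / (10×99)
  = 1 − 948/990 = 1 − 0.9576 ≈ 0.042

0.042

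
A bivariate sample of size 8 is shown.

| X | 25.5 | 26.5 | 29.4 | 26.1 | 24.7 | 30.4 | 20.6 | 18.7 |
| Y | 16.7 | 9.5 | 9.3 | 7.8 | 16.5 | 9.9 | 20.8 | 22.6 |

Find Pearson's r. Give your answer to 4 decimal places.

n = 8, ΣX = 201.9, ΣY = 113.1, ΣX² = 5206.37, ΣY² = 1830.13, ΣXY = 2714.21
nΣXY − ΣXΣY = 21713.68 − 22834.89 = -1121.21
nΣX² − (ΣX)² = 41650.96 − 40763.61 = 887.35; nΣY² − (ΣY)² = 14641.04 − 12791.61 = 1849.43
r = -1121.21 / √(887.35 × 1849.43) = -1121.21 / 1281.0510 ≈ -0.8752

-0.8752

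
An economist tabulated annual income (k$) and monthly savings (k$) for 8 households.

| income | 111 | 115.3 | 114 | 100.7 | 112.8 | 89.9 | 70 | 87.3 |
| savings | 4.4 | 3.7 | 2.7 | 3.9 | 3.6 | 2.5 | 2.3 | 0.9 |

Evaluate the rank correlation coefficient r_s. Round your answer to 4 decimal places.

Rank income: 5, 8, 7, 4, 6, 3, 1, 2
Rank savings: 8, 6, 4, 7, 5, 3, 2, 1
d = rank(income) − rank(savings): -3, 2, 3, -3, 1, 0, -1, 1; Σd² = 34
ρ = 1 − 6Σd² / [n(n²−1)] = 1 − 6×34 / (8×63) = 1 − 204/504 ≈ 0.5952

0.5952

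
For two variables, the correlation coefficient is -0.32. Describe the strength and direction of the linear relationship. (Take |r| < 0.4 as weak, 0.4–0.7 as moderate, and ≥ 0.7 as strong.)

r = -0.32 < 0 so the relationship is negative.
|r| = 0.32, which falls in the weak range.

weak negative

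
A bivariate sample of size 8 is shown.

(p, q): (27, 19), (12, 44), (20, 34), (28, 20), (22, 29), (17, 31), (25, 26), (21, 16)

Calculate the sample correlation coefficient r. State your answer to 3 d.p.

n = 8, Σp = 172, Σq = 219, Σp² = 3896, Σq² = 6587, Σpq = 4432
nΣpq − ΣpΣq = 35456 − 37668 = -2212
nΣp² − (Σp)² = 31168 − 29584 = 1584; nΣq² − (Σq)² = 52696 − 47961 = 4735
r = -2212 / √(1584 × 4735) = -2212 / 2738.6566 ≈ -0.808

-0.808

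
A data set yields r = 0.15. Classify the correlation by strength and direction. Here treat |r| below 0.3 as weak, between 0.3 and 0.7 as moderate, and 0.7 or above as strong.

weak positive

r = 0.15 > 0 so the relationship is positive.
|r| = 0.15, which falls in the weak range.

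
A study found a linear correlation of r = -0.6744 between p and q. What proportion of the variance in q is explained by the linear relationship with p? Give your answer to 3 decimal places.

r² = (-0.6744)² = 0.455

0.455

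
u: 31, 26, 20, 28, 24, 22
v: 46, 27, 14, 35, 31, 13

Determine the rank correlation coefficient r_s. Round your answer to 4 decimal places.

0.8857

Rank u: 6, 4, 1, 5, 3, 2
Rank v: 6, 3, 2, 5, 4, 1
d = rank(u) − rank(v): 0, 1, -1, 0, -1, 1; Σd² = 4
ρ = 1 − 6Σd² / [n(n²−1)] = 1 − 6×4 / (6×35) = 1 − 24/210 ≈ 0.8857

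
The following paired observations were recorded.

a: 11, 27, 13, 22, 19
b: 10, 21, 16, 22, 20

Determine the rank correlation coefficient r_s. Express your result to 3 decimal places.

0.900

Rank a: 1, 5, 2, 4, 3
Rank b: 1, 4, 2, 5, 3
d = rank(a) − rank(b): 0, 1, 0, -1, 0; Σd² = 2
ρ = 1 − 6Σd² / [n(n²−1)] = 1 − 6×2 / (5×24) = 1 − 12/120 ≈ 0.900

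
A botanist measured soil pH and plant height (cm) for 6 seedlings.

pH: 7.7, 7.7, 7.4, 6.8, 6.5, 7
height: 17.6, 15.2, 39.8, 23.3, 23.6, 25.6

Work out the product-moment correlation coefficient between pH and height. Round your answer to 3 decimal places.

-0.196

n = 6, Σx = 43.1, Σy = 145.1, Σx² = 310.83, Σy² = 3880.05, Σxy = 1038.12
nΣxy − ΣxΣy = 6228.72 − 6253.81 = -25.09
nΣx² − (Σx)² = 1864.98 − 1857.61 = 7.37; nΣy² − (Σy)² = 23280.3 − 21054.01 = 2226.29
r = -25.09 / √(7.37 × 2226.29) = -25.09 / 128.0928 ≈ -0.196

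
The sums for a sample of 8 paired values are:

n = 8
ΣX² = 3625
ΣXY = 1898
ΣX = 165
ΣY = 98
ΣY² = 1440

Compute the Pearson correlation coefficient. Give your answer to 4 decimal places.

-0.5347

r = (nΣXY − ΣXΣY) / √[(nΣX² − (ΣX)²)(nΣY² − (ΣY)²)]
Numerator: 8×1898 − 165×98 = -986
Denominator: √[(29000 − 27225)(11520 − 9604)] = √[1775 × 1916] = 1844.1529
r = -986 / 1844.1529 ≈ -0.5347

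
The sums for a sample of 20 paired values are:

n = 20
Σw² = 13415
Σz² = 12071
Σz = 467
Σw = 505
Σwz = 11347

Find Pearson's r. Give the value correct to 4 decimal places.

-0.5054

r = (nΣwz − ΣwΣz) / √[(nΣw² − (Σw)²)(nΣz² − (Σz)²)]
Numerator: 20×11347 − 505×467 = -8895
Denominator: √[(268300 − 255025)(241420 − 218089)] = √[13275 × 23331] = 17598.8359
r = -8895 / 17598.8359 ≈ -0.5054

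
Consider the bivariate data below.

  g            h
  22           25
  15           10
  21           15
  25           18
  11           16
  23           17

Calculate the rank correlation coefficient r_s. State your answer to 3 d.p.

0.657

Rank g: 4, 2, 3, 6, 1, 5
Rank h: 6, 1, 2, 5, 3, 4
d = rank(g) − rank(h): -2, 1, 1, 1, -2, 1; Σd² = 12
ρ = 1 − 6Σd² / [n(n²−1)] = 1 − 6×12 / (6×35) = 1 − 72/210 ≈ 0.657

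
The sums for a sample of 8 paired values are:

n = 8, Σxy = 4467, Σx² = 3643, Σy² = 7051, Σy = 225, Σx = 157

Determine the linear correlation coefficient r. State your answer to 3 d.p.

0.081

r = (nΣxy − ΣxΣy) / √[(nΣx² − (Σx)²)(nΣy² − (Σy)²)]
Numerator: 8×4467 − 157×225 = 411
Denominator: √[(29144 − 24649)(56408 − 50625)] = √[4495 × 5783] = 5098.4885
r = 411 / 5098.4885 ≈ 0.081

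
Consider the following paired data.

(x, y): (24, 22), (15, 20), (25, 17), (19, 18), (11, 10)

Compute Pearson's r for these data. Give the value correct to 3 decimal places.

n = 5, Σx = 94, Σy = 87, Σx² = 1908, Σy² = 1597, Σxy = 1705
nΣxy − ΣxΣy = 8525 − 8178 = 347
nΣx² − (Σx)² = 9540 − 8836 = 704; nΣy² − (Σy)² = 7985 − 7569 = 416
r = 347 / √(704 × 416) = 347 / 541.1691 ≈ 0.641

0.641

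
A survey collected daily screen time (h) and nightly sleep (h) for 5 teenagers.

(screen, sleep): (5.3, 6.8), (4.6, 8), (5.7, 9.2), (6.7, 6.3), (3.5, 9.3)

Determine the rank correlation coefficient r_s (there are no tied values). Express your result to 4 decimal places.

Rank screen: 3, 2, 4, 5, 1
Rank sleep: 2, 3, 4, 1, 5
d = rank(screen) − rank(sleep): 1, -1, 0, 4, -4; Σd² = 34
ρ = 1 − 6Σd² / [n(n²−1)] = 1 − 6×34 / (5×24) = 1 − 204/120 ≈ -0.7000

-0.7000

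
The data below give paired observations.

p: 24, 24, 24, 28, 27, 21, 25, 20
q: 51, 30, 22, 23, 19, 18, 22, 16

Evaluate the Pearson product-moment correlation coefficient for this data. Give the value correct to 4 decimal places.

n = 8, Σp = 193, Σq = 201, Σp² = 4707, Σq² = 5939, Σpq = 4877
nΣpq − ΣpΣq = 39016 − 38793 = 223
nΣp² − (Σp)² = 37656 − 37249 = 407; nΣq² − (Σq)² = 47512 − 40401 = 7111
r = 223 / √(407 × 7111) = 223 / 1701.2281 ≈ 0.1311

0.1311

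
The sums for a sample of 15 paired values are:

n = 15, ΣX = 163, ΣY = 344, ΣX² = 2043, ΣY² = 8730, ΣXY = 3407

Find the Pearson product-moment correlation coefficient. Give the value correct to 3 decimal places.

r = (nΣXY − ΣXΣY) / √[(nΣX² − (ΣX)²)(nΣY² − (ΣY)²)]
Numerator: 15×3407 − 163×344 = -4967
Denominator: √[(30645 − 26569)(130950 − 118336)] = √[4076 × 12614] = 7170.4019
r = -4967 / 7170.4019 ≈ -0.693

-0.693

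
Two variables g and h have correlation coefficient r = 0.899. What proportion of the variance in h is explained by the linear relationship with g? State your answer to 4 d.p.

r² = (0.899)² = 0.8082

0.8082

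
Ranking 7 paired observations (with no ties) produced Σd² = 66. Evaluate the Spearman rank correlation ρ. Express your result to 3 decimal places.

ρ = 1 − 6Σd² / [n(n²−1)] = 1 − 6×66 / (7×48)
  = 1 − 396/336 = 1 − 1.1786 ≈ -0.179

-0.179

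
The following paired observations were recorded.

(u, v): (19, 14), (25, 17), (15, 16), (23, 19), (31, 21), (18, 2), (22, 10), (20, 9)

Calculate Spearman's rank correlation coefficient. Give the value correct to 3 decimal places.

0.667

Rank u: 3, 7, 1, 6, 8, 2, 5, 4
Rank v: 4, 6, 5, 7, 8, 1, 3, 2
d = rank(u) − rank(v): -1, 1, -4, -1, 0, 1, 2, 2; Σd² = 28
ρ = 1 − 6Σd² / [n(n²−1)] = 1 − 6×28 / (8×63) = 1 − 168/504 ≈ 0.667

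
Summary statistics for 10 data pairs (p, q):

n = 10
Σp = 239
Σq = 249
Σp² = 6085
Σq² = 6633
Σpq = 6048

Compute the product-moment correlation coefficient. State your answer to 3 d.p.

r = (nΣpq − ΣpΣq) / √[(nΣp² − (Σp)²)(nΣq² − (Σq)²)]
Numerator: 10×6048 − 239×249 = 969
Denominator: √[(60850 − 57121)(66330 − 62001)] = √[3729 × 4329] = 4017.8155
r = 969 / 4017.8155 ≈ 0.241

0.241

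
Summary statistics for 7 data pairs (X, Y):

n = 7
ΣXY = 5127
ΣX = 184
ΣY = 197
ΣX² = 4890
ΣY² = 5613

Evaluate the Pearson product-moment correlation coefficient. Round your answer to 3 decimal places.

-0.846

r = (nΣXY − ΣXΣY) / √[(nΣX² − (ΣX)²)(nΣY² − (ΣY)²)]
Numerator: 7×5127 − 184×197 = -359
Denominator: √[(34230 − 33856)(39291 − 38809)] = √[374 × 482] = 424.5798
r = -359 / 424.5798 ≈ -0.846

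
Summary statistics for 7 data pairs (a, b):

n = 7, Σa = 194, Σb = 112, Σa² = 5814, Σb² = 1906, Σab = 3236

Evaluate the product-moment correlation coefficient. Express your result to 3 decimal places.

0.591

r = (nΣab − ΣaΣb) / √[(nΣa² − (Σa)²)(nΣb² − (Σb)²)]
Numerator: 7×3236 − 194×112 = 924
Denominator: √[(40698 − 37636)(13342 − 12544)] = √[3062 × 798] = 1563.1622
r = 924 / 1563.1622 ≈ 0.591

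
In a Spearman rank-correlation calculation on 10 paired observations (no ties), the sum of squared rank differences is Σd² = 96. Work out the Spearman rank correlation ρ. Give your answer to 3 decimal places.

ρ = 1 − 6Σd² / [n(n²−1)] = 1 − 6×96 / (10×99)
  = 1 − 576/990 = 1 − 0.5818 ≈ 0.418

0.418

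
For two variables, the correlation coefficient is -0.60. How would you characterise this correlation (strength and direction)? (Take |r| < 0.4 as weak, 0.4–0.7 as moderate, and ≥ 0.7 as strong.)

r = -0.60 < 0 so the relationship is negative.
|r| = 0.60, which falls in the moderate range.

moderate negative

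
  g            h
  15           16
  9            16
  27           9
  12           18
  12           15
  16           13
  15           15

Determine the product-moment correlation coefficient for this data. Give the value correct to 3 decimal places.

-0.891

n = 7, Σg = 106, Σh = 102, Σg² = 1804, Σh² = 1536, Σgh = 1456
nΣgh − ΣgΣh = 10192 − 10812 = -620
nΣg² − (Σg)² = 12628 − 11236 = 1392; nΣh² − (Σh)² = 10752 − 10404 = 348
r = -620 / √(1392 × 348) = -620 / 696.0000 ≈ -0.891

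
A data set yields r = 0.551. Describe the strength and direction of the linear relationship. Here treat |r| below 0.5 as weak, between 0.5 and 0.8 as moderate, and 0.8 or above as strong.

r = 0.551 > 0 so the relationship is positive.
|r| = 0.551, which falls in the moderate range.

moderate positive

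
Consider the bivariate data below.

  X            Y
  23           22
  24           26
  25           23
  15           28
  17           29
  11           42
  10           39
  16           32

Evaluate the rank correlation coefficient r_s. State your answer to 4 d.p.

Rank X: 6, 7, 8, 3, 5, 2, 1, 4
Rank Y: 1, 3, 2, 4, 5, 8, 7, 6
d = rank(X) − rank(Y): 5, 4, 6, -1, 0, -6, -6, -2; Σd² = 154
ρ = 1 − 6Σd² / [n(n²−1)] = 1 − 6×154 / (8×63) = 1 − 924/504 ≈ -0.8333

-0.8333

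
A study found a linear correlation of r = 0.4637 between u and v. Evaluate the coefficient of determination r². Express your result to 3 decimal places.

r² = (0.4637)² = 0.215

0.215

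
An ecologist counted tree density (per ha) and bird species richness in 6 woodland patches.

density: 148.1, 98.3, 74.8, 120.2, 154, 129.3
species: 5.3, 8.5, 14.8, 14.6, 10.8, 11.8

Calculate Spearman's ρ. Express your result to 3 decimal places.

-0.543

Rank density: 5, 2, 1, 3, 6, 4
Rank species: 1, 2, 6, 5, 3, 4
d = rank(density) − rank(species): 4, 0, -5, -2, 3, 0; Σd² = 54
ρ = 1 − 6Σd² / [n(n²−1)] = 1 − 6×54 / (6×35) = 1 − 324/210 ≈ -0.543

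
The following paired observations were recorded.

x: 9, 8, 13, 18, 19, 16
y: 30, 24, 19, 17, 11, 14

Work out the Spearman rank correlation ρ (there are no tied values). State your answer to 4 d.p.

-0.8857

Rank x: 2, 1, 3, 5, 6, 4
Rank y: 6, 5, 4, 3, 1, 2
d = rank(x) − rank(y): -4, -4, -1, 2, 5, 2; Σd² = 66
ρ = 1 − 6Σd² / [n(n²−1)] = 1 − 6×66 / (6×35) = 1 − 396/210 ≈ -0.8857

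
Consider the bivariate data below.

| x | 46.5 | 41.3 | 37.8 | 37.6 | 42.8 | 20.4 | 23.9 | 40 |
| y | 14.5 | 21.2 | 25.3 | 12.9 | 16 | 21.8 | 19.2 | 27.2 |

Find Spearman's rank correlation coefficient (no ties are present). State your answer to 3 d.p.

-0.238

Rank x: 8, 6, 4, 3, 7, 1, 2, 5
Rank y: 2, 5, 7, 1, 3, 6, 4, 8
d = rank(x) − rank(y): 6, 1, -3, 2, 4, -5, -2, -3; Σd² = 104
ρ = 1 − 6Σd² / [n(n²−1)] = 1 − 6×104 / (8×63) = 1 − 624/504 ≈ -0.238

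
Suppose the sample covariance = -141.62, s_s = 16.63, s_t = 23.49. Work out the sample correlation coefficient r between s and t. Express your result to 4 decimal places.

-0.3625

r = Cov(s,t) / (s_s · s_t) = -141.62 / (16.63 × 23.49)
  = -141.62 / 390.6387 ≈ -0.3625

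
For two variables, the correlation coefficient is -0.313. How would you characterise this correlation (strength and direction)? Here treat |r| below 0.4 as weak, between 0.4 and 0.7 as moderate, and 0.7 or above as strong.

r = -0.313 < 0 so the relationship is negative.
|r| = 0.313, which falls in the weak range.

weak negative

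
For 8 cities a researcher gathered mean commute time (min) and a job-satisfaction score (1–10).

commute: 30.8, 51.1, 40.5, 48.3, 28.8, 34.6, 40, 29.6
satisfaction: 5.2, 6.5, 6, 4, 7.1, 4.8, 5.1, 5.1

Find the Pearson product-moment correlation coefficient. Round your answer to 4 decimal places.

n = 8, Σx = 303.7, Σy = 43.8, Σx² = 12035.75, Σy² = 246.76, Σxy = 1654.03
nΣxy − ΣxΣy = 13232.24 − 13302.06 = -69.82
nΣx² − (Σx)² = 96286 − 92233.69 = 4052.31; nΣy² − (Σy)² = 1974.08 − 1918.44 = 55.64
r = -69.82 / √(4052.31 × 55.64) = -69.82 / 474.8374 ≈ -0.1470

-0.1470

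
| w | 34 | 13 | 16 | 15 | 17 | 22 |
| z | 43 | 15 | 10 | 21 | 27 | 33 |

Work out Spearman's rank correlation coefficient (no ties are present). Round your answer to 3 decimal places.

0.829

Rank w: 6, 1, 3, 2, 4, 5
Rank z: 6, 2, 1, 3, 4, 5
d = rank(w) − rank(z): 0, -1, 2, -1, 0, 0; Σd² = 6
ρ = 1 − 6Σd² / [n(n²−1)] = 1 − 6×6 / (6×35) = 1 − 36/210 ≈ 0.829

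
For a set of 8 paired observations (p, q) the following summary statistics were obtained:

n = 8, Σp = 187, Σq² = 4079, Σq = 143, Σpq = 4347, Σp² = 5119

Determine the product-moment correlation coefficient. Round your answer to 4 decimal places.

r = (nΣpq − ΣpΣq) / √[(nΣp² − (Σp)²)(nΣq² − (Σq)²)]
Numerator: 8×4347 − 187×143 = 8035
Denominator: √[(40952 − 34969)(32632 − 20449)] = √[5983 × 12183] = 8537.6161
r = 8035 / 8537.6161 ≈ 0.9411

0.9411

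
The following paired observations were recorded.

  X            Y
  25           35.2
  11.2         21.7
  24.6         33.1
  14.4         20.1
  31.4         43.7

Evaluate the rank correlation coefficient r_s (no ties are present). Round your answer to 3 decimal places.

Rank X: 4, 1, 3, 2, 5
Rank Y: 4, 2, 3, 1, 5
d = rank(X) − rank(Y): 0, -1, 0, 1, 0; Σd² = 2
ρ = 1 − 6Σd² / [n(n²−1)] = 1 − 6×2 / (5×24) = 1 − 12/120 ≈ 0.900

0.900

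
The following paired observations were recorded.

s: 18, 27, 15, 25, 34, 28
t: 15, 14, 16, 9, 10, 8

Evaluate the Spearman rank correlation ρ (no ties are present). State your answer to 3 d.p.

Rank s: 2, 4, 1, 3, 6, 5
Rank t: 5, 4, 6, 2, 3, 1
d = rank(s) − rank(t): -3, 0, -5, 1, 3, 4; Σd² = 60
ρ = 1 − 6Σd² / [n(n²−1)] = 1 − 6×60 / (6×35) = 1 − 360/210 ≈ -0.714

-0.714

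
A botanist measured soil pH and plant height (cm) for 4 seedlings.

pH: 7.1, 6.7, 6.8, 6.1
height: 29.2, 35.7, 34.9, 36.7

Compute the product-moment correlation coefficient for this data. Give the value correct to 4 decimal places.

-0.8121

n = 4, Σx = 26.7, Σy = 136.5, Σx² = 178.75, Σy² = 4692.03, Σxy = 907.7
nΣxy − ΣxΣy = 3630.8 − 3644.55 = -13.75
nΣx² − (Σx)² = 715 − 712.89 = 2.11; nΣy² − (Σy)² = 18768.12 − 18632.25 = 135.87
r = -13.75 / √(2.11 × 135.87) = -13.75 / 16.9318 ≈ -0.8121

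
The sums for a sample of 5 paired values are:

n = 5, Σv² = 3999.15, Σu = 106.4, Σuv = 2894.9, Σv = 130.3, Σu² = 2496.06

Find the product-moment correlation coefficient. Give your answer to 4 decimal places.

r = (nΣuv − ΣuΣv) / √[(nΣu² − (Σu)²)(nΣv² − (Σv)²)]
Numerator: 5×2894.9 − 106.4×130.3 = 610.58
Denominator: √[(12480.3 − 11320.96)(19995.75 − 16978.09)] = √[1159.34 × 3017.66] = 1870.4261
r = 610.58 / 1870.4261 ≈ 0.3264

0.3264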